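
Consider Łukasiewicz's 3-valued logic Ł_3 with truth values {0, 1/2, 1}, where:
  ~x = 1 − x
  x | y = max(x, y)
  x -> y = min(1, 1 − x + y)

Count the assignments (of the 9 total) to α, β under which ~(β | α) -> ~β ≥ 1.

9

α = 0, β = 0 ↦ 1  ≥
α = 0, β = 1/2 ↦ 1  ≥
α = 0, β = 1 ↦ 1  ≥
α = 1/2, β = 0 ↦ 1  ≥
α = 1/2, β = 1/2 ↦ 1  ≥
α = 1/2, β = 1 ↦ 1  ≥
α = 1, β = 0 ↦ 1  ≥
α = 1, β = 1/2 ↦ 1  ≥
α = 1, β = 1 ↦ 1  ≥
So 9 of the 9 assignments meet the threshold.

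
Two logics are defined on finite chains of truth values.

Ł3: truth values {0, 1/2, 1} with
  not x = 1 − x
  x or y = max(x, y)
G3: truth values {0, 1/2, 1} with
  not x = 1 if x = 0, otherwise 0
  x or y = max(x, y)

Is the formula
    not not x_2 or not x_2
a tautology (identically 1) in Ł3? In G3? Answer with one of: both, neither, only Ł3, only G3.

only G3

In Ł3: at x_2 = 1/2 the value is 1/2 — not a tautology.
In G3: every assignment gives 1 — tautology.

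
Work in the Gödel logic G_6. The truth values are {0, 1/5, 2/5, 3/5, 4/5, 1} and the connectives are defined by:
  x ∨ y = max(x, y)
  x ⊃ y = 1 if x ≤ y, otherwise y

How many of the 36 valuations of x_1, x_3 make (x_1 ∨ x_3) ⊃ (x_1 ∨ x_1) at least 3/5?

value 1: 21 assignments (counts)
value 4/5: 1 assignment (counts)
value 3/5: 2 assignments (counts)
value 2/5: 3 assignments
value 1/5: 4 assignments
value 0: 5 assignments
So 24 of the 36 assignments meet the threshold.

24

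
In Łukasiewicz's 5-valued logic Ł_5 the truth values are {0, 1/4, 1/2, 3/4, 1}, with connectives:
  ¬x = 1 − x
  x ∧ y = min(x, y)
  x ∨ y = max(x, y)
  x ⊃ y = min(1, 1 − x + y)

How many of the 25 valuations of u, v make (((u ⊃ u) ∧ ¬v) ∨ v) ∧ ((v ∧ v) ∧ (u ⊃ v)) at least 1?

value 1: 5 assignments (counts)
value 3/4: 5 assignments
value 1/2: 5 assignments
value 1/4: 5 assignments
value 0: 5 assignments
So 5 of the 25 assignments meet the threshold.

5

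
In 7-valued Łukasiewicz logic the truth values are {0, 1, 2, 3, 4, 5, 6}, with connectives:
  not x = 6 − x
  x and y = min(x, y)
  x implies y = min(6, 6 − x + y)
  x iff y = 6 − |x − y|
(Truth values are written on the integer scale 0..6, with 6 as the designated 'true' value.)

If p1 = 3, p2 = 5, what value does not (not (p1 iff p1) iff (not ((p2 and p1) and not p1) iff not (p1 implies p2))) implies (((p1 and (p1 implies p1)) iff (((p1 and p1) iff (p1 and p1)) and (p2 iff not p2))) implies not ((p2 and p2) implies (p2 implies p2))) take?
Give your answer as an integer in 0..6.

4

p1 iff p1 = 3 iff 3 = 6
not (p1 iff p1) = not 6 = 0
p2 and p1 = 5 and 3 = 3
not p1 = not 3 = 3
(p2 and p1) and not p1 = 3 and 3 = 3
not ((p2 and p1) and not p1) = not 3 = 3
p1 implies p2 = 3 implies 5 = 6
not (p1 implies p2) = not 6 = 0
not ((p2 and p1) and not p1) iff not (p1 implies p2) = 3 iff 0 = 3
not (p1 iff p1) iff (not ((p2 and p1) and not p1) iff not (p1 implies p2)) = 0 iff 3 = 3
not (not (p1 iff p1) iff (not ((p2 and p1) and not p1) iff not (p1 implies p2))) = not 3 = 3
p1 implies p1 = 3 implies 3 = 6
p1 and (p1 implies p1) = 3 and 6 = 3
p1 and p1 = 3 and 3 = 3
p1 and p1 = 3 and 3 = 3
(p1 and p1) iff (p1 and p1) = 3 iff 3 = 6
not p2 = not 5 = 1
p2 iff not p2 = 5 iff 1 = 2
((p1 and p1) iff (p1 and p1)) and (p2 iff not p2) = 6 and 2 = 2
(p1 and (p1 implies p1)) iff (((p1 and p1) iff (p1 and p1)) and (p2 iff not p2)) = 3 iff 2 = 5
p2 and p2 = 5 and 5 = 5
p2 implies p2 = 5 implies 5 = 6
(p2 and p2) implies (p2 implies p2) = 5 implies 6 = 6
not ((p2 and p2) implies (p2 implies p2)) = not 6 = 0
((p1 and (p1 implies p1)) iff (((p1 and p1) iff (p1 and p1)) and (p2 iff not p2))) implies not ((p2 and p2) implies (p2 implies p2)) = 5 implies 0 = 1
not (not (p1 iff p1) iff (not ((p2 and p1) and not p1) iff not (p1 implies p2))) implies (((p1 and (p1 implies p1)) iff (((p1 and p1) iff (p1 and p1)) and (p2 iff not p2))) implies not ((p2 and p2) implies (p2 implies p2))) = 3 implies 1 = 4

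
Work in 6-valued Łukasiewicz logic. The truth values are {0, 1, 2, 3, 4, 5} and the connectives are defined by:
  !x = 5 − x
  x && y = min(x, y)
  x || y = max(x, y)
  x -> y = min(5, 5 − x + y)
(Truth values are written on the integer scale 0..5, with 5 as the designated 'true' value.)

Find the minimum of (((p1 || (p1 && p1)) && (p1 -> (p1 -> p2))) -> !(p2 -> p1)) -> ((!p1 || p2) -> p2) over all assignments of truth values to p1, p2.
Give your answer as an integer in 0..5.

0

Take p1 = 0, p2 = 0:
p1 && p1 = 0 && 0 = 0
p1 || (p1 && p1) = 0 || 0 = 0
p1 -> p2 = 0 -> 0 = 5
p1 -> (p1 -> p2) = 0 -> 5 = 5
(p1 || (p1 && p1)) && (p1 -> (p1 -> p2)) = 0 && 5 = 0
p2 -> p1 = 0 -> 0 = 5
!(p2 -> p1) = !5 = 0
((p1 || (p1 && p1)) && (p1 -> (p1 -> p2))) -> !(p2 -> p1) = 0 -> 0 = 5
!p1 = !0 = 5
!p1 || p2 = 5 || 0 = 5
(!p1 || p2) -> p2 = 5 -> 0 = 0
(((p1 || (p1 && p1)) && (p1 -> (p1 -> p2))) -> !(p2 -> p1)) -> ((!p1 || p2) -> p2) = 5 -> 0 = 0
No assignment yields a value below 0, so this is the minimum.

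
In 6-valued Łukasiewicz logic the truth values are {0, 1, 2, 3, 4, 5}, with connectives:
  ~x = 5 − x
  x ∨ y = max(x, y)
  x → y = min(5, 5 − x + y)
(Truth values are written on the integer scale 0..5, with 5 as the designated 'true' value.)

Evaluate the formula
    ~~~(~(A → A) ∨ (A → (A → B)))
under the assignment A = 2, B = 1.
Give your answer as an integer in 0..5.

A → A = 2 → 2 = 5
~(A → A) = ~5 = 0
A → B = 2 → 1 = 4
A → (A → B) = 2 → 4 = 5
~(A → A) ∨ (A → (A → B)) = 0 ∨ 5 = 5
~(~(A → A) ∨ (A → (A → B))) = ~5 = 0
~~(~(A → A) ∨ (A → (A → B))) = ~0 = 5
~~~(~(A → A) ∨ (A → (A → B))) = ~5 = 0

0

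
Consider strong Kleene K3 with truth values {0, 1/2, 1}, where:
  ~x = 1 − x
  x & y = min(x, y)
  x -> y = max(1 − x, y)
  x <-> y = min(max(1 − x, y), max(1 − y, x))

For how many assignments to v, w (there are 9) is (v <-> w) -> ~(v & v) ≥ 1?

v = 0, w = 0 ↦ 1  ≥
v = 0, w = 1/2 ↦ 1  ≥
v = 0, w = 1 ↦ 1  ≥
v = 1/2, w = 0 ↦ 1/2  <
v = 1/2, w = 1/2 ↦ 1/2  <
v = 1/2, w = 1 ↦ 1/2  <
v = 1, w = 0 ↦ 1  ≥
v = 1, w = 1/2 ↦ 1/2  <
v = 1, w = 1 ↦ 0  <
So 4 of the 9 assignments meet the threshold.

4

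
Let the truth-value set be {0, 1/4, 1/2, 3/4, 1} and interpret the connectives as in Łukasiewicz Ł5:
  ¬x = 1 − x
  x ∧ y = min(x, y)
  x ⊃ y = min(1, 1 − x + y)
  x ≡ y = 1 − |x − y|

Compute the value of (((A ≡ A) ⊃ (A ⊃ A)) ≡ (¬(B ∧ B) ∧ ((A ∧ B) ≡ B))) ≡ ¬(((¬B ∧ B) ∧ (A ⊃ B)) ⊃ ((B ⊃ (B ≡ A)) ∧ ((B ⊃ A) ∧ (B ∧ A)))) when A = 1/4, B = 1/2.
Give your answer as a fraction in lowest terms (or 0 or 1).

A ≡ A = 1/4 ≡ 1/4 = 1
A ⊃ A = 1/4 ⊃ 1/4 = 1
(A ≡ A) ⊃ (A ⊃ A) = 1 ⊃ 1 = 1
B ∧ B = 1/2 ∧ 1/2 = 1/2
¬(B ∧ B) = ¬1/2 = 1/2
A ∧ B = 1/4 ∧ 1/2 = 1/4
(A ∧ B) ≡ B = 1/4 ≡ 1/2 = 3/4
¬(B ∧ B) ∧ ((A ∧ B) ≡ B) = 1/2 ∧ 3/4 = 1/2
((A ≡ A) ⊃ (A ⊃ A)) ≡ (¬(B ∧ B) ∧ ((A ∧ B) ≡ B)) = 1 ≡ 1/2 = 1/2
¬B = ¬1/2 = 1/2
¬B ∧ B = 1/2 ∧ 1/2 = 1/2
A ⊃ B = 1/4 ⊃ 1/2 = 1
(¬B ∧ B) ∧ (A ⊃ B) = 1/2 ∧ 1 = 1/2
B ≡ A = 1/2 ≡ 1/4 = 3/4
B ⊃ (B ≡ A) = 1/2 ⊃ 3/4 = 1
B ⊃ A = 1/2 ⊃ 1/4 = 3/4
B ∧ A = 1/2 ∧ 1/4 = 1/4
(B ⊃ A) ∧ (B ∧ A) = 3/4 ∧ 1/4 = 1/4
(B ⊃ (B ≡ A)) ∧ ((B ⊃ A) ∧ (B ∧ A)) = 1 ∧ 1/4 = 1/4
((¬B ∧ B) ∧ (A ⊃ B)) ⊃ ((B ⊃ (B ≡ A)) ∧ ((B ⊃ A) ∧ (B ∧ A))) = 1/2 ⊃ 1/4 = 3/4
¬(((¬B ∧ B) ∧ (A ⊃ B)) ⊃ ((B ⊃ (B ≡ A)) ∧ ((B ⊃ A) ∧ (B ∧ A)))) = ¬3/4 = 1/4
(((A ≡ A) ⊃ (A ⊃ A)) ≡ (¬(B ∧ B) ∧ ((A ∧ B) ≡ B))) ≡ ¬(((¬B ∧ B) ∧ (A ⊃ B)) ⊃ ((B ⊃ (B ≡ A)) ∧ ((B ⊃ A) ∧ (B ∧ A)))) = 1/2 ≡ 1/4 = 3/4

3/4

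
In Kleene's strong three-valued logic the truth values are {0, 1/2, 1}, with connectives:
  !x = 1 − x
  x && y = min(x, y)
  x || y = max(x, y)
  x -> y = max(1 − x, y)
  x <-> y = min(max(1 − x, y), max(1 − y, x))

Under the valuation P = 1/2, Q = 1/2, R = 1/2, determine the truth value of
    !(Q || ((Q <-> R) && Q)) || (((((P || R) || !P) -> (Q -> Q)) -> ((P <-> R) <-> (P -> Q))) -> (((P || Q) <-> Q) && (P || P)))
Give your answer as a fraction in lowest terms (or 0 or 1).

1/2

Q <-> R = 1/2 <-> 1/2 = 1/2
(Q <-> R) && Q = 1/2 && 1/2 = 1/2
Q || ((Q <-> R) && Q) = 1/2 || 1/2 = 1/2
!(Q || ((Q <-> R) && Q)) = !1/2 = 1/2
P || R = 1/2 || 1/2 = 1/2
!P = !1/2 = 1/2
(P || R) || !P = 1/2 || 1/2 = 1/2
Q -> Q = 1/2 -> 1/2 = 1/2
((P || R) || !P) -> (Q -> Q) = 1/2 -> 1/2 = 1/2
P <-> R = 1/2 <-> 1/2 = 1/2
P -> Q = 1/2 -> 1/2 = 1/2
(P <-> R) <-> (P -> Q) = 1/2 <-> 1/2 = 1/2
(((P || R) || !P) -> (Q -> Q)) -> ((P <-> R) <-> (P -> Q)) = 1/2 -> 1/2 = 1/2
P || Q = 1/2 || 1/2 = 1/2
(P || Q) <-> Q = 1/2 <-> 1/2 = 1/2
P || P = 1/2 || 1/2 = 1/2
((P || Q) <-> Q) && (P || P) = 1/2 && 1/2 = 1/2
((((P || R) || !P) -> (Q -> Q)) -> ((P <-> R) <-> (P -> Q))) -> (((P || Q) <-> Q) && (P || P)) = 1/2 -> 1/2 = 1/2
!(Q || ((Q <-> R) && Q)) || (((((P || R) || !P) -> (Q -> Q)) -> ((P <-> R) <-> (P -> Q))) -> (((P || Q) <-> Q) && (P || P))) = 1/2 || 1/2 = 1/2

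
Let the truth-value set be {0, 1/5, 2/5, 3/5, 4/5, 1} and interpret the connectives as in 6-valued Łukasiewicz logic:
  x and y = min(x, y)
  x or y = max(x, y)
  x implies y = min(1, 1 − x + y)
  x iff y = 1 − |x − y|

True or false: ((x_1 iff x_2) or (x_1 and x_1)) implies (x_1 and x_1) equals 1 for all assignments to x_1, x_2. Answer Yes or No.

Counterexample: take x_1 = 0, x_2 = 0.
x_1 iff x_2 = 0 iff 0 = 1
x_1 and x_1 = 0 and 0 = 0
(x_1 iff x_2) or (x_1 and x_1) = 1 or 0 = 1
((x_1 iff x_2) or (x_1 and x_1)) implies (x_1 and x_1) = 1 implies 0 = 0
This gives 0 ≠ 1.

No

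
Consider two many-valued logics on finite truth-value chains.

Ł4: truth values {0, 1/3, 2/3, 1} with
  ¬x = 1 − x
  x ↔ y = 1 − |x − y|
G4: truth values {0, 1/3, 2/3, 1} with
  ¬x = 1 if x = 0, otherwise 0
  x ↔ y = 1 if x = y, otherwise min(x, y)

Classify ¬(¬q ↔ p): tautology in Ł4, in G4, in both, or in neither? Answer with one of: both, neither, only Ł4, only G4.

In Ł4: at p = 0, q = 1/3 the value is 2/3 — not a tautology.
In G4: at p = 0, q = 1/3 the value is 0 — not a tautology.

neither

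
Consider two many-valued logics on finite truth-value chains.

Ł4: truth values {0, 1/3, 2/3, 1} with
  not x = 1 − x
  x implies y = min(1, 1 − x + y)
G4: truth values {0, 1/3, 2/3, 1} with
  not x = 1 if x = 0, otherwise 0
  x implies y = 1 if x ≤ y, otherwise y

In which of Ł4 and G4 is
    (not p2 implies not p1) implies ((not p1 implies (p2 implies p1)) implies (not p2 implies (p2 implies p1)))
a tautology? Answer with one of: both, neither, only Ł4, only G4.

both

In Ł4: every assignment gives 1 — tautology.
In G4: every assignment gives 1 — tautology.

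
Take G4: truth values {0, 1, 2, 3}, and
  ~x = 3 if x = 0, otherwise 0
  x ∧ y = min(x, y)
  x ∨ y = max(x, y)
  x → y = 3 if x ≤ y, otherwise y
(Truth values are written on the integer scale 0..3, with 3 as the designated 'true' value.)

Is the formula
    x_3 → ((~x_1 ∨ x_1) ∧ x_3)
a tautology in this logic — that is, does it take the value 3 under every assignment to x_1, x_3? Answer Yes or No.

Counterexample: take x_1 = 1, x_3 = 2.
~x_1 = ~1 = 0
~x_1 ∨ x_1 = 0 ∨ 1 = 1
(~x_1 ∨ x_1) ∧ x_3 = 1 ∧ 2 = 1
x_3 → ((~x_1 ∨ x_1) ∧ x_3) = 2 → 1 = 1
This gives 1 ≠ 3.

No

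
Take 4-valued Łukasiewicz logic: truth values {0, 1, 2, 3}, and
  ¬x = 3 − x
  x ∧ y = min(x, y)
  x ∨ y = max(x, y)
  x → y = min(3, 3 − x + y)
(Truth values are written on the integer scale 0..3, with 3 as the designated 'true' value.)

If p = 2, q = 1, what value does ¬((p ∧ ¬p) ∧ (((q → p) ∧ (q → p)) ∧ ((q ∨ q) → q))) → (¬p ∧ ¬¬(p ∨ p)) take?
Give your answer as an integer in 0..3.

2

¬p = ¬2 = 1
p ∧ ¬p = 2 ∧ 1 = 1
q → p = 1 → 2 = 3
q → p = 1 → 2 = 3
(q → p) ∧ (q → p) = 3 ∧ 3 = 3
q ∨ q = 1 ∨ 1 = 1
(q ∨ q) → q = 1 → 1 = 3
((q → p) ∧ (q → p)) ∧ ((q ∨ q) → q) = 3 ∧ 3 = 3
(p ∧ ¬p) ∧ (((q → p) ∧ (q → p)) ∧ ((q ∨ q) → q)) = 1 ∧ 3 = 1
¬((p ∧ ¬p) ∧ (((q → p) ∧ (q → p)) ∧ ((q ∨ q) → q))) = ¬1 = 2
¬p = ¬2 = 1
p ∨ p = 2 ∨ 2 = 2
¬(p ∨ p) = ¬2 = 1
¬¬(p ∨ p) = ¬1 = 2
¬p ∧ ¬¬(p ∨ p) = 1 ∧ 2 = 1
¬((p ∧ ¬p) ∧ (((q → p) ∧ (q → p)) ∧ ((q ∨ q) → q))) → (¬p ∧ ¬¬(p ∨ p)) = 2 → 1 = 2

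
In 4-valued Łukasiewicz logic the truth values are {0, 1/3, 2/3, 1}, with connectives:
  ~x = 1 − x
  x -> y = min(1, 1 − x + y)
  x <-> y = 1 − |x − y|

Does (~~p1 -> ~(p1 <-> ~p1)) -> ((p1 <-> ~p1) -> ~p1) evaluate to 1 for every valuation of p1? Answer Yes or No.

Yes

p1 = 0 ↦ 1
p1 = 1/3 ↦ 1
p1 = 2/3 ↦ 1
p1 = 1 ↦ 1
Every assignment gives a value ≥ 1.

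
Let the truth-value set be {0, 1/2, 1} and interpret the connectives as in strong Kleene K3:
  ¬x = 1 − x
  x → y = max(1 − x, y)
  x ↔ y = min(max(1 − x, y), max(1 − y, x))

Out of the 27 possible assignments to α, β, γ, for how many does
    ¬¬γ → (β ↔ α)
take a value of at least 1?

13

value 1: 13 assignments (counts)
value 1/2: 12 assignments
value 0: 2 assignments
So 13 of the 27 assignments meet the threshold.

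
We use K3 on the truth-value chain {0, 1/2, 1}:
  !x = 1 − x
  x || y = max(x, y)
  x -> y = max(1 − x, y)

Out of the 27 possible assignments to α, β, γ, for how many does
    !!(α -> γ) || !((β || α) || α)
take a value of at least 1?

value 1: 15 assignments (counts)
value 1/2: 9 assignments
value 0: 3 assignments
So 15 of the 27 assignments meet the threshold.

15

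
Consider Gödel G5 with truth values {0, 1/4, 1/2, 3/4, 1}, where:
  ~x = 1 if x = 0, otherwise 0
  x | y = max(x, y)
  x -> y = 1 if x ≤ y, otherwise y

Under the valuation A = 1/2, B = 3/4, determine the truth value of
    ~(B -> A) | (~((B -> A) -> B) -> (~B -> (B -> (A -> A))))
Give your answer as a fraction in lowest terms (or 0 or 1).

B -> A = 3/4 -> 1/2 = 1/2
~(B -> A) = ~1/2 = 0
B -> A = 3/4 -> 1/2 = 1/2
(B -> A) -> B = 1/2 -> 3/4 = 1
~((B -> A) -> B) = ~1 = 0
~B = ~3/4 = 0
A -> A = 1/2 -> 1/2 = 1
B -> (A -> A) = 3/4 -> 1 = 1
~B -> (B -> (A -> A)) = 0 -> 1 = 1
~((B -> A) -> B) -> (~B -> (B -> (A -> A))) = 0 -> 1 = 1
~(B -> A) | (~((B -> A) -> B) -> (~B -> (B -> (A -> A)))) = 0 | 1 = 1

1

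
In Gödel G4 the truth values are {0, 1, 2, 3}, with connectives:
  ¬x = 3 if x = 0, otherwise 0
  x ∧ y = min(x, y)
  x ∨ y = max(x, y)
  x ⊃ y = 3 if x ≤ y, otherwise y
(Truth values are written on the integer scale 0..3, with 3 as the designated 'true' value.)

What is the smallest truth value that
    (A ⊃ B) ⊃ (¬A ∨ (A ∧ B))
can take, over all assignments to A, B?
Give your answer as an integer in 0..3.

1

Take A = 1, B = 1:
A ⊃ B = 1 ⊃ 1 = 3
¬A = ¬1 = 0
A ∧ B = 1 ∧ 1 = 1
¬A ∨ (A ∧ B) = 0 ∨ 1 = 1
(A ⊃ B) ⊃ (¬A ∨ (A ∧ B)) = 3 ⊃ 1 = 1
No assignment yields a value below 1, so this is the minimum.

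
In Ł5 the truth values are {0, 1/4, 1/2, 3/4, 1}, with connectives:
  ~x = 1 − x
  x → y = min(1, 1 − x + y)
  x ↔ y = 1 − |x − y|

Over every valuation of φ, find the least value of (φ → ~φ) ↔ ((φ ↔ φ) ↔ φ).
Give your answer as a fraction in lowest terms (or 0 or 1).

Take φ = 0:
~φ = ~0 = 1
φ → ~φ = 0 → 1 = 1
φ ↔ φ = 0 ↔ 0 = 1
(φ ↔ φ) ↔ φ = 1 ↔ 0 = 0
(φ → ~φ) ↔ ((φ ↔ φ) ↔ φ) = 1 ↔ 0 = 0
No assignment yields a value below 0, so this is the minimum.

0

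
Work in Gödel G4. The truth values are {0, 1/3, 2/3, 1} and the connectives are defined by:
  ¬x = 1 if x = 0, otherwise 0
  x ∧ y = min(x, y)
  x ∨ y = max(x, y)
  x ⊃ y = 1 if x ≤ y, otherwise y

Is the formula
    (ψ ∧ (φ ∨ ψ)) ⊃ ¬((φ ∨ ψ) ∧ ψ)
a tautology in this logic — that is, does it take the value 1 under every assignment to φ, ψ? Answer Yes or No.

Counterexample: take φ = 0, ψ = 1/3.
φ ∨ ψ = 0 ∨ 1/3 = 1/3
ψ ∧ (φ ∨ ψ) = 1/3 ∧ 1/3 = 1/3
(φ ∨ ψ) ∧ ψ = 1/3 ∧ 1/3 = 1/3
¬((φ ∨ ψ) ∧ ψ) = ¬1/3 = 0
(ψ ∧ (φ ∨ ψ)) ⊃ ¬((φ ∨ ψ) ∧ ψ) = 1/3 ⊃ 0 = 0
This gives 0 ≠ 1.

No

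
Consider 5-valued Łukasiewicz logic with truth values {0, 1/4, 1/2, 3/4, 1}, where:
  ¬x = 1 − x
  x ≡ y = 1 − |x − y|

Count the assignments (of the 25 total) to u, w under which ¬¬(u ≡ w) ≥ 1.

value 1: 5 assignments (counts)
value 3/4: 8 assignments
value 1/2: 6 assignments
value 1/4: 4 assignments
value 0: 2 assignments
So 5 of the 25 assignments meet the threshold.

5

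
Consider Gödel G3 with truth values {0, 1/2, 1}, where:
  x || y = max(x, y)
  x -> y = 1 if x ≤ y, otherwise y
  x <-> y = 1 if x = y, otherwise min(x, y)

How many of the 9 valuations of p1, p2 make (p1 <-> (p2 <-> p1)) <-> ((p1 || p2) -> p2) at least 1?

p1 = 0, p2 = 0 ↦ 0  <
p1 = 0, p2 = 1/2 ↦ 1  ≥
p1 = 0, p2 = 1 ↦ 1  ≥
p1 = 1/2, p2 = 0 ↦ 1  ≥
p1 = 1/2, p2 = 1/2 ↦ 1/2  <
p1 = 1/2, p2 = 1 ↦ 1  ≥
p1 = 1, p2 = 0 ↦ 1  ≥
p1 = 1, p2 = 1/2 ↦ 1  ≥
p1 = 1, p2 = 1 ↦ 1  ≥
So 7 of the 9 assignments meet the threshold.

7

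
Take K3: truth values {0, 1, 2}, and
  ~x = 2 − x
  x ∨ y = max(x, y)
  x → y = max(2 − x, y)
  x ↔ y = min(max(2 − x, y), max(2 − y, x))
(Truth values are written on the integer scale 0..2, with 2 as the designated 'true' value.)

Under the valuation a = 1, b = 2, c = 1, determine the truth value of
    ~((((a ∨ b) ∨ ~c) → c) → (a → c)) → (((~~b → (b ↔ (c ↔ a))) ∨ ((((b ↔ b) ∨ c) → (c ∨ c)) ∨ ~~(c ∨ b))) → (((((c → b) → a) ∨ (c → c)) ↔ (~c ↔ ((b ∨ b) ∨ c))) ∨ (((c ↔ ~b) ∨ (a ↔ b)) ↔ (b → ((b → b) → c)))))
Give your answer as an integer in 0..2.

a ∨ b = 1 ∨ 2 = 2
~c = ~1 = 1
(a ∨ b) ∨ ~c = 2 ∨ 1 = 2
((a ∨ b) ∨ ~c) → c = 2 → 1 = 1
a → c = 1 → 1 = 1
(((a ∨ b) ∨ ~c) → c) → (a → c) = 1 → 1 = 1
~((((a ∨ b) ∨ ~c) → c) → (a → c)) = ~1 = 1
~b = ~2 = 0
~~b = ~0 = 2
c ↔ a = 1 ↔ 1 = 1
b ↔ (c ↔ a) = 2 ↔ 1 = 1
~~b → (b ↔ (c ↔ a)) = 2 → 1 = 1
b ↔ b = 2 ↔ 2 = 2
(b ↔ b) ∨ c = 2 ∨ 1 = 2
c ∨ c = 1 ∨ 1 = 1
((b ↔ b) ∨ c) → (c ∨ c) = 2 → 1 = 1
c ∨ b = 1 ∨ 2 = 2
~(c ∨ b) = ~2 = 0
~~(c ∨ b) = ~0 = 2
(((b ↔ b) ∨ c) → (c ∨ c)) ∨ ~~(c ∨ b) = 1 ∨ 2 = 2
(~~b → (b ↔ (c ↔ a))) ∨ ((((b ↔ b) ∨ c) → (c ∨ c)) ∨ ~~(c ∨ b)) = 1 ∨ 2 = 2
c → b = 1 → 2 = 2
(c → b) → a = 2 → 1 = 1
c → c = 1 → 1 = 1
((c → b) → a) ∨ (c → c) = 1 ∨ 1 = 1
~c = ~1 = 1
b ∨ b = 2 ∨ 2 = 2
(b ∨ b) ∨ c = 2 ∨ 1 = 2
~c ↔ ((b ∨ b) ∨ c) = 1 ↔ 2 = 1
(((c → b) → a) ∨ (c → c)) ↔ (~c ↔ ((b ∨ b) ∨ c)) = 1 ↔ 1 = 1
~b = ~2 = 0
c ↔ ~b = 1 ↔ 0 = 1
a ↔ b = 1 ↔ 2 = 1
(c ↔ ~b) ∨ (a ↔ b) = 1 ∨ 1 = 1
b → b = 2 → 2 = 2
(b → b) → c = 2 → 1 = 1
b → ((b → b) → c) = 2 → 1 = 1
((c ↔ ~b) ∨ (a ↔ b)) ↔ (b → ((b → b) → c)) = 1 ↔ 1 = 1
((((c → b) → a) ∨ (c → c)) ↔ (~c ↔ ((b ∨ b) ∨ c))) ∨ (((c ↔ ~b) ∨ (a ↔ b)) ↔ (b → ((b → b) → c))) = 1 ∨ 1 = 1
((~~b → (b ↔ (c ↔ a))) ∨ ((((b ↔ b) ∨ c) → (c ∨ c)) ∨ ~~(c ∨ b))) → (((((c → b) → a) ∨ (c → c)) ↔ (~c ↔ ((b ∨ b) ∨ c))) ∨ (((c ↔ ~b) ∨ (a ↔ b)) ↔ (b → ((b → b) → c)))) = 2 → 1 = 1
~((((a ∨ b) ∨ ~c) → c) → (a → c)) → (((~~b → (b ↔ (c ↔ a))) ∨ ((((b ↔ b) ∨ c) → (c ∨ c)) ∨ ~~(c ∨ b))) → (((((c → b) → a) ∨ (c → c)) ↔ (~c ↔ ((b ∨ b) ∨ c))) ∨ (((c ↔ ~b) ∨ (a ↔ b)) ↔ (b → ((b → b) → c))))) = 1 → 1 = 1

1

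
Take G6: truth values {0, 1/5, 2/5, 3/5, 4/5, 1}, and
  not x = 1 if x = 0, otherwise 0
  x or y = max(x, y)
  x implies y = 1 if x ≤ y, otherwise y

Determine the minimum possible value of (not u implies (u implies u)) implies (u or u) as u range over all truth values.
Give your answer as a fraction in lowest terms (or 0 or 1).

Take u = 0:
not u = not 0 = 1
u implies u = 0 implies 0 = 1
not u implies (u implies u) = 1 implies 1 = 1
u or u = 0 or 0 = 0
(not u implies (u implies u)) implies (u or u) = 1 implies 0 = 0
No assignment yields a value below 0, so this is the minimum.

0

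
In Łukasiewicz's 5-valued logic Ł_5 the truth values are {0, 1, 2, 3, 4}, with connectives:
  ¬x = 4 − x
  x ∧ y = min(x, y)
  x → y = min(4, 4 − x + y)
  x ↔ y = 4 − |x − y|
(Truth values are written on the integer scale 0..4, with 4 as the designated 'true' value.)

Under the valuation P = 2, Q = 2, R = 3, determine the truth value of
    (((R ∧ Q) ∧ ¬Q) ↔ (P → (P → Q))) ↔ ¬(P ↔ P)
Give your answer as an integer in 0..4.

R ∧ Q = 3 ∧ 2 = 2
¬Q = ¬2 = 2
(R ∧ Q) ∧ ¬Q = 2 ∧ 2 = 2
P → Q = 2 → 2 = 4
P → (P → Q) = 2 → 4 = 4
((R ∧ Q) ∧ ¬Q) ↔ (P → (P → Q)) = 2 ↔ 4 = 2
P ↔ P = 2 ↔ 2 = 4
¬(P ↔ P) = ¬4 = 0
(((R ∧ Q) ∧ ¬Q) ↔ (P → (P → Q))) ↔ ¬(P ↔ P) = 2 ↔ 0 = 2

2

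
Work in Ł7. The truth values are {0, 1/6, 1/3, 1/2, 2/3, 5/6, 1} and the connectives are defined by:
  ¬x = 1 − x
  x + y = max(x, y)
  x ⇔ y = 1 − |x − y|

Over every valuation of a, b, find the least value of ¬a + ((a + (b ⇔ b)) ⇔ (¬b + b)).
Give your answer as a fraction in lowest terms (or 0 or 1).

Take a = 1/2, b = 1/2:
¬a = ¬1/2 = 1/2
b ⇔ b = 1/2 ⇔ 1/2 = 1
a + (b ⇔ b) = 1/2 + 1 = 1
¬b = ¬1/2 = 1/2
¬b + b = 1/2 + 1/2 = 1/2
(a + (b ⇔ b)) ⇔ (¬b + b) = 1 ⇔ 1/2 = 1/2
¬a + ((a + (b ⇔ b)) ⇔ (¬b + b)) = 1/2 + 1/2 = 1/2
No assignment yields a value below 1/2, so this is the minimum.

1/2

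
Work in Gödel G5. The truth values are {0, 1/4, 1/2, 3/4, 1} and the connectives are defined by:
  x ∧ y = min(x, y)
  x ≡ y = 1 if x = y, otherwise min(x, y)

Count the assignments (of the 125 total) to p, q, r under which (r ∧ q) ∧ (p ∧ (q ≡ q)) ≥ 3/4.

value 1: 1 assignment (counts)
value 3/4: 7 assignments (counts)
value 1/2: 19 assignments
value 1/4: 37 assignments
value 0: 61 assignments
So 8 of the 125 assignments meet the threshold.

8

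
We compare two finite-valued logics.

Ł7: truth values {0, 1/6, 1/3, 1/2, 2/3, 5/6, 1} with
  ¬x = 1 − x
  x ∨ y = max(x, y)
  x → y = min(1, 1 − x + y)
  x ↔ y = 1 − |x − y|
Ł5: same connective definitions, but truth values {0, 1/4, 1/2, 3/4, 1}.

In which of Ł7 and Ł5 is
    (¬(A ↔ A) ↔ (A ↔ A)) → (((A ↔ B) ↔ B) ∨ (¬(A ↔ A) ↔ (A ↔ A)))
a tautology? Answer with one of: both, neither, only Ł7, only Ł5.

In Ł7: every assignment gives 1 — tautology.
In Ł5: every assignment gives 1 — tautology.

both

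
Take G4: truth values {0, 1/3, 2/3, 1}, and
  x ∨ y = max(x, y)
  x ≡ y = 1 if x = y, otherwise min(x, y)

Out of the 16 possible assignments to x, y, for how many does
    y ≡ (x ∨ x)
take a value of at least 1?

4

x = 0, y = 0 ↦ 1  ≥
x = 0, y = 1/3 ↦ 0  <
x = 0, y = 2/3 ↦ 0  <
x = 0, y = 1 ↦ 0  <
x = 1/3, y = 0 ↦ 0  <
x = 1/3, y = 1/3 ↦ 1  ≥
x = 1/3, y = 2/3 ↦ 1/3  <
x = 1/3, y = 1 ↦ 1/3  <
x = 2/3, y = 0 ↦ 0  <
x = 2/3, y = 1/3 ↦ 1/3  <
x = 2/3, y = 2/3 ↦ 1  ≥
x = 2/3, y = 1 ↦ 2/3  <
x = 1, y = 0 ↦ 0  <
x = 1, y = 1/3 ↦ 1/3  <
x = 1, y = 2/3 ↦ 2/3  <
x = 1, y = 1 ↦ 1  ≥
So 4 of the 16 assignments meet the threshold.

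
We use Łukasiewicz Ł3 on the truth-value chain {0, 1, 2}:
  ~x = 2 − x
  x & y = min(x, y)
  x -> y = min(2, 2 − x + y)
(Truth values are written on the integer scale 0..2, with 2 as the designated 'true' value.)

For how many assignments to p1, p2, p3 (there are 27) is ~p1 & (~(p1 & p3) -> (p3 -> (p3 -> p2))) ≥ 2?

7

value 2: 7 assignments (counts)
value 1: 10 assignments
value 0: 10 assignments
So 7 of the 27 assignments meet the threshold.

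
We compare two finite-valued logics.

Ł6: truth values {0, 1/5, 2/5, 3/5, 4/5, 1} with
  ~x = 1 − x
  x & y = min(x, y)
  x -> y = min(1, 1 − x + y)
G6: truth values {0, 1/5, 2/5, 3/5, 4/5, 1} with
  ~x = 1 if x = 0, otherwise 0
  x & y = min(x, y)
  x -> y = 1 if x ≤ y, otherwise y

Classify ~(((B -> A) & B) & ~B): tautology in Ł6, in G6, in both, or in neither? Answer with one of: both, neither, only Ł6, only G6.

In Ł6: at A = 0, B = 1/5 the value is 4/5 — not a tautology.
In G6: every assignment gives 1 — tautology.

only G6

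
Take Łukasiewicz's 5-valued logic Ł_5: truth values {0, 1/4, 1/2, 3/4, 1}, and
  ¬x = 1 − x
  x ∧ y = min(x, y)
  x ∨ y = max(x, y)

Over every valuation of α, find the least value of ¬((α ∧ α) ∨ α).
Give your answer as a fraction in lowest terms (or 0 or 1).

Take α = 1:
α ∧ α = 1 ∧ 1 = 1
(α ∧ α) ∨ α = 1 ∨ 1 = 1
¬((α ∧ α) ∨ α) = ¬1 = 0
No assignment yields a value below 0, so this is the minimum.

0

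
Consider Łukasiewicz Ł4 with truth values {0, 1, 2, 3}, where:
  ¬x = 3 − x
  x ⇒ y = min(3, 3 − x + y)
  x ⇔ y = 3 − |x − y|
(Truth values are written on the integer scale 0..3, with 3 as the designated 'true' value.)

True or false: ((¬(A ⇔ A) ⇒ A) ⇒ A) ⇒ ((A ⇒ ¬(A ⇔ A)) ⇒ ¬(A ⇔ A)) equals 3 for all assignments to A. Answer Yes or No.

A = 0 ↦ 3
A = 1 ↦ 3
A = 2 ↦ 3
A = 3 ↦ 3
Every assignment gives a value ≥ 3.

Yes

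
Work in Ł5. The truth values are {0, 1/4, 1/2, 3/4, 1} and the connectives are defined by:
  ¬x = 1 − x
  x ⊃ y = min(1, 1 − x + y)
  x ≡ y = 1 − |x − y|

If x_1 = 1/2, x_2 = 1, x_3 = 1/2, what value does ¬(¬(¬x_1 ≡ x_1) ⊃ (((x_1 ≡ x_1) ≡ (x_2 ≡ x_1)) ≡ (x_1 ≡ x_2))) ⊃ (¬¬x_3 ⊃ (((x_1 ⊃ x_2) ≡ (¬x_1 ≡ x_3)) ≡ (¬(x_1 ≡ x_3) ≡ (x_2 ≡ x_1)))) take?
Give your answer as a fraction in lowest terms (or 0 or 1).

1

¬x_1 = ¬1/2 = 1/2
¬x_1 ≡ x_1 = 1/2 ≡ 1/2 = 1
¬(¬x_1 ≡ x_1) = ¬1 = 0
x_1 ≡ x_1 = 1/2 ≡ 1/2 = 1
x_2 ≡ x_1 = 1 ≡ 1/2 = 1/2
(x_1 ≡ x_1) ≡ (x_2 ≡ x_1) = 1 ≡ 1/2 = 1/2
x_1 ≡ x_2 = 1/2 ≡ 1 = 1/2
((x_1 ≡ x_1) ≡ (x_2 ≡ x_1)) ≡ (x_1 ≡ x_2) = 1/2 ≡ 1/2 = 1
¬(¬x_1 ≡ x_1) ⊃ (((x_1 ≡ x_1) ≡ (x_2 ≡ x_1)) ≡ (x_1 ≡ x_2)) = 0 ⊃ 1 = 1
¬(¬(¬x_1 ≡ x_1) ⊃ (((x_1 ≡ x_1) ≡ (x_2 ≡ x_1)) ≡ (x_1 ≡ x_2))) = ¬1 = 0
¬x_3 = ¬1/2 = 1/2
¬¬x_3 = ¬1/2 = 1/2
x_1 ⊃ x_2 = 1/2 ⊃ 1 = 1
¬x_1 = ¬1/2 = 1/2
¬x_1 ≡ x_3 = 1/2 ≡ 1/2 = 1
(x_1 ⊃ x_2) ≡ (¬x_1 ≡ x_3) = 1 ≡ 1 = 1
x_1 ≡ x_3 = 1/2 ≡ 1/2 = 1
¬(x_1 ≡ x_3) = ¬1 = 0
x_2 ≡ x_1 = 1 ≡ 1/2 = 1/2
¬(x_1 ≡ x_3) ≡ (x_2 ≡ x_1) = 0 ≡ 1/2 = 1/2
((x_1 ⊃ x_2) ≡ (¬x_1 ≡ x_3)) ≡ (¬(x_1 ≡ x_3) ≡ (x_2 ≡ x_1)) = 1 ≡ 1/2 = 1/2
¬¬x_3 ⊃ (((x_1 ⊃ x_2) ≡ (¬x_1 ≡ x_3)) ≡ (¬(x_1 ≡ x_3) ≡ (x_2 ≡ x_1))) = 1/2 ⊃ 1/2 = 1
¬(¬(¬x_1 ≡ x_1) ⊃ (((x_1 ≡ x_1) ≡ (x_2 ≡ x_1)) ≡ (x_1 ≡ x_2))) ⊃ (¬¬x_3 ⊃ (((x_1 ⊃ x_2) ≡ (¬x_1 ≡ x_3)) ≡ (¬(x_1 ≡ x_3) ≡ (x_2 ≡ x_1)))) = 0 ⊃ 1 = 1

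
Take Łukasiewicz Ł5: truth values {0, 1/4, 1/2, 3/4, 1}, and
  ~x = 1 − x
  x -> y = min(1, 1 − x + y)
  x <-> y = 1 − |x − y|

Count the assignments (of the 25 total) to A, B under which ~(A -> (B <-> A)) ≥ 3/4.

value 1: 1 assignment (counts)
value 3/4: 1 assignment (counts)
value 1/2: 2 assignments
value 1/4: 2 assignments
value 0: 19 assignments
So 2 of the 25 assignments meet the threshold.

2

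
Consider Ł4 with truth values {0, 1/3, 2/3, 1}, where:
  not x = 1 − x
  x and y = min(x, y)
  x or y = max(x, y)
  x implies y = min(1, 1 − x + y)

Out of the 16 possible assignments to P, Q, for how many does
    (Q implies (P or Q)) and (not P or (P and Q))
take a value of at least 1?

P = 0, Q = 0 ↦ 1  ≥
P = 0, Q = 1/3 ↦ 1  ≥
P = 0, Q = 2/3 ↦ 1  ≥
P = 0, Q = 1 ↦ 1  ≥
P = 1/3, Q = 0 ↦ 2/3  <
P = 1/3, Q = 1/3 ↦ 2/3  <
P = 1/3, Q = 2/3 ↦ 2/3  <
P = 1/3, Q = 1 ↦ 2/3  <
P = 2/3, Q = 0 ↦ 1/3  <
P = 2/3, Q = 1/3 ↦ 1/3  <
P = 2/3, Q = 2/3 ↦ 2/3  <
P = 2/3, Q = 1 ↦ 2/3  <
P = 1, Q = 0 ↦ 0  <
P = 1, Q = 1/3 ↦ 1/3  <
P = 1, Q = 2/3 ↦ 2/3  <
P = 1, Q = 1 ↦ 1  ≥
So 5 of the 16 assignments meet the threshold.

5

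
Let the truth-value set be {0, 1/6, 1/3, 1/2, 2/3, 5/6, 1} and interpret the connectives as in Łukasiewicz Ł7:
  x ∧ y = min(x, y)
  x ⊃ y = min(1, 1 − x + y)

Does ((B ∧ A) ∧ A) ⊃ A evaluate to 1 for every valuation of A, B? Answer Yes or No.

Yes

At A = 1/6, B = 0, for instance:
B ∧ A = 0 ∧ 1/6 = 0
(B ∧ A) ∧ A = 0 ∧ 1/6 = 0
((B ∧ A) ∧ A) ⊃ A = 0 ⊃ 1/6 = 1
and checking the remaining 48 assignments likewise gives ≥ 1 in every case.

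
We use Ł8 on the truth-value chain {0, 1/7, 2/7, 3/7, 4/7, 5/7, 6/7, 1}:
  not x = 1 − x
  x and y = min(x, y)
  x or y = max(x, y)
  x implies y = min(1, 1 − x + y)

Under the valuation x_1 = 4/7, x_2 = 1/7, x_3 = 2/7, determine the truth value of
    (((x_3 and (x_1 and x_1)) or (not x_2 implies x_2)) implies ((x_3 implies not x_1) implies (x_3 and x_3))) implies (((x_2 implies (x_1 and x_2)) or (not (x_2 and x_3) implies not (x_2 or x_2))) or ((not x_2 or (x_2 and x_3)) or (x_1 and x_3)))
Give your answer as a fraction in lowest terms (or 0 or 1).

x_1 and x_1 = 4/7 and 4/7 = 4/7
x_3 and (x_1 and x_1) = 2/7 and 4/7 = 2/7
not x_2 = not 1/7 = 6/7
not x_2 implies x_2 = 6/7 implies 1/7 = 2/7
(x_3 and (x_1 and x_1)) or (not x_2 implies x_2) = 2/7 or 2/7 = 2/7
not x_1 = not 4/7 = 3/7
x_3 implies not x_1 = 2/7 implies 3/7 = 1
x_3 and x_3 = 2/7 and 2/7 = 2/7
(x_3 implies not x_1) implies (x_3 and x_3) = 1 implies 2/7 = 2/7
((x_3 and (x_1 and x_1)) or (not x_2 implies x_2)) implies ((x_3 implies not x_1) implies (x_3 and x_3)) = 2/7 implies 2/7 = 1
x_1 and x_2 = 4/7 and 1/7 = 1/7
x_2 implies (x_1 and x_2) = 1/7 implies 1/7 = 1
x_2 and x_3 = 1/7 and 2/7 = 1/7
not (x_2 and x_3) = not 1/7 = 6/7
x_2 or x_2 = 1/7 or 1/7 = 1/7
not (x_2 or x_2) = not 1/7 = 6/7
not (x_2 and x_3) implies not (x_2 or x_2) = 6/7 implies 6/7 = 1
(x_2 implies (x_1 and x_2)) or (not (x_2 and x_3) implies not (x_2 or x_2)) = 1 or 1 = 1
not x_2 = not 1/7 = 6/7
x_2 and x_3 = 1/7 and 2/7 = 1/7
not x_2 or (x_2 and x_3) = 6/7 or 1/7 = 6/7
x_1 and x_3 = 4/7 and 2/7 = 2/7
(not x_2 or (x_2 and x_3)) or (x_1 and x_3) = 6/7 or 2/7 = 6/7
((x_2 implies (x_1 and x_2)) or (not (x_2 and x_3) implies not (x_2 or x_2))) or ((not x_2 or (x_2 and x_3)) or (x_1 and x_3)) = 1 or 6/7 = 1
(((x_3 and (x_1 and x_1)) or (not x_2 implies x_2)) implies ((x_3 implies not x_1) implies (x_3 and x_3))) implies (((x_2 implies (x_1 and x_2)) or (not (x_2 and x_3) implies not (x_2 or x_2))) or ((not x_2 or (x_2 and x_3)) or (x_1 and x_3))) = 1 implies 1 = 1

1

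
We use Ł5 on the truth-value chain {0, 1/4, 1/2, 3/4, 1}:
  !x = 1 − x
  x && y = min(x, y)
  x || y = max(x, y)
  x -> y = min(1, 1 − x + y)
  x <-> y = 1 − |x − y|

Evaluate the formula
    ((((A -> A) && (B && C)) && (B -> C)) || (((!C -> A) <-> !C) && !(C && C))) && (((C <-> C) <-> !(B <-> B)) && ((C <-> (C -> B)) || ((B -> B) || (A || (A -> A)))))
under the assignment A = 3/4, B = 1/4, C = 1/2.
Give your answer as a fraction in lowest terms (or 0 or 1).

A -> A = 3/4 -> 3/4 = 1
B && C = 1/4 && 1/2 = 1/4
(A -> A) && (B && C) = 1 && 1/4 = 1/4
B -> C = 1/4 -> 1/2 = 1
((A -> A) && (B && C)) && (B -> C) = 1/4 && 1 = 1/4
!C = !1/2 = 1/2
!C -> A = 1/2 -> 3/4 = 1
!C = !1/2 = 1/2
(!C -> A) <-> !C = 1 <-> 1/2 = 1/2
C && C = 1/2 && 1/2 = 1/2
!(C && C) = !1/2 = 1/2
((!C -> A) <-> !C) && !(C && C) = 1/2 && 1/2 = 1/2
(((A -> A) && (B && C)) && (B -> C)) || (((!C -> A) <-> !C) && !(C && C)) = 1/4 || 1/2 = 1/2
C <-> C = 1/2 <-> 1/2 = 1
B <-> B = 1/4 <-> 1/4 = 1
!(B <-> B) = !1 = 0
(C <-> C) <-> !(B <-> B) = 1 <-> 0 = 0
C -> B = 1/2 -> 1/4 = 3/4
C <-> (C -> B) = 1/2 <-> 3/4 = 3/4
B -> B = 1/4 -> 1/4 = 1
A -> A = 3/4 -> 3/4 = 1
A || (A -> A) = 3/4 || 1 = 1
(B -> B) || (A || (A -> A)) = 1 || 1 = 1
(C <-> (C -> B)) || ((B -> B) || (A || (A -> A))) = 3/4 || 1 = 1
((C <-> C) <-> !(B <-> B)) && ((C <-> (C -> B)) || ((B -> B) || (A || (A -> A)))) = 0 && 1 = 0
((((A -> A) && (B && C)) && (B -> C)) || (((!C -> A) <-> !C) && !(C && C))) && (((C <-> C) <-> !(B <-> B)) && ((C <-> (C -> B)) || ((B -> B) || (A || (A -> A))))) = 1/2 && 0 = 0

0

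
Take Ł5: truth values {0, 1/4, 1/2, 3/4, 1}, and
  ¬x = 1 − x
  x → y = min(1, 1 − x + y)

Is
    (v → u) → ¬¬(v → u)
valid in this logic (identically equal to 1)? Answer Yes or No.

At u = 1/2, v = 0, for instance:
v → u = 0 → 1/2 = 1
¬(v → u) = ¬1 = 0
¬¬(v → u) = ¬0 = 1
(v → u) → ¬¬(v → u) = 1 → 1 = 1
and checking the remaining 24 assignments likewise gives ≥ 1 in every case.

Yes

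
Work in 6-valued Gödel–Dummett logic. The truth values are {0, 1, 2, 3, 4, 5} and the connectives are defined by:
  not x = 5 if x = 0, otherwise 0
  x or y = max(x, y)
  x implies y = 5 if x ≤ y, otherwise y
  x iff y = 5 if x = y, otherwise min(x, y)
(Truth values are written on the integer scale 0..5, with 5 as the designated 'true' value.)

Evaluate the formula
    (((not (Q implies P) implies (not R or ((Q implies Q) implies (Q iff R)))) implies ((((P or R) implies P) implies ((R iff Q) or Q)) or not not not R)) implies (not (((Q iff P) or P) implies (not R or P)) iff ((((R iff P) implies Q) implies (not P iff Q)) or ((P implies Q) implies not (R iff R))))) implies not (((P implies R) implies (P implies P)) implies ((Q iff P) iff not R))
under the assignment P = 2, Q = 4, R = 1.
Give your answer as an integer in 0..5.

5

Q implies P = 4 implies 2 = 2
not (Q implies P) = not 2 = 0
not R = not 1 = 0
Q implies Q = 4 implies 4 = 5
Q iff R = 4 iff 1 = 1
(Q implies Q) implies (Q iff R) = 5 implies 1 = 1
not R or ((Q implies Q) implies (Q iff R)) = 0 or 1 = 1
not (Q implies P) implies (not R or ((Q implies Q) implies (Q iff R))) = 0 implies 1 = 5
P or R = 2 or 1 = 2
(P or R) implies P = 2 implies 2 = 5
R iff Q = 1 iff 4 = 1
(R iff Q) or Q = 1 or 4 = 4
((P or R) implies P) implies ((R iff Q) or Q) = 5 implies 4 = 4
not R = not 1 = 0
not not R = not 0 = 5
not not not R = not 5 = 0
(((P or R) implies P) implies ((R iff Q) or Q)) or not not not R = 4 or 0 = 4
(not (Q implies P) implies (not R or ((Q implies Q) implies (Q iff R)))) implies ((((P or R) implies P) implies ((R iff Q) or Q)) or not not not R) = 5 implies 4 = 4
Q iff P = 4 iff 2 = 2
(Q iff P) or P = 2 or 2 = 2
not R = not 1 = 0
not R or P = 0 or 2 = 2
((Q iff P) or P) implies (not R or P) = 2 implies 2 = 5
not (((Q iff P) or P) implies (not R or P)) = not 5 = 0
R iff P = 1 iff 2 = 1
(R iff P) implies Q = 1 implies 4 = 5
not P = not 2 = 0
not P iff Q = 0 iff 4 = 0
((R iff P) implies Q) implies (not P iff Q) = 5 implies 0 = 0
P implies Q = 2 implies 4 = 5
R iff R = 1 iff 1 = 5
not (R iff R) = not 5 = 0
(P implies Q) implies not (R iff R) = 5 implies 0 = 0
(((R iff P) implies Q) implies (not P iff Q)) or ((P implies Q) implies not (R iff R)) = 0 or 0 = 0
not (((Q iff P) or P) implies (not R or P)) iff ((((R iff P) implies Q) implies (not P iff Q)) or ((P implies Q) implies not (R iff R))) = 0 iff 0 = 5
((not (Q implies P) implies (not R or ((Q implies Q) implies (Q iff R)))) implies ((((P or R) implies P) implies ((R iff Q) or Q)) or not not not R)) implies (not (((Q iff P) or P) implies (not R or P)) iff ((((R iff P) implies Q) implies (not P iff Q)) or ((P implies Q) implies not (R iff R)))) = 4 implies 5 = 5
P implies R = 2 implies 1 = 1
P implies P = 2 implies 2 = 5
(P implies R) implies (P implies P) = 1 implies 5 = 5
Q iff P = 4 iff 2 = 2
not R = not 1 = 0
(Q iff P) iff not R = 2 iff 0 = 0
((P implies R) implies (P implies P)) implies ((Q iff P) iff not R) = 5 implies 0 = 0
not (((P implies R) implies (P implies P)) implies ((Q iff P) iff not R)) = not 0 = 5
(((not (Q implies P) implies (not R or ((Q implies Q) implies (Q iff R)))) implies ((((P or R) implies P) implies ((R iff Q) or Q)) or not not not R)) implies (not (((Q iff P) or P) implies (not R or P)) iff ((((R iff P) implies Q) implies (not P iff Q)) or ((P implies Q) implies not (R iff R))))) implies not (((P implies R) implies (P implies P)) implies ((Q iff P) iff not R)) = 5 implies 5 = 5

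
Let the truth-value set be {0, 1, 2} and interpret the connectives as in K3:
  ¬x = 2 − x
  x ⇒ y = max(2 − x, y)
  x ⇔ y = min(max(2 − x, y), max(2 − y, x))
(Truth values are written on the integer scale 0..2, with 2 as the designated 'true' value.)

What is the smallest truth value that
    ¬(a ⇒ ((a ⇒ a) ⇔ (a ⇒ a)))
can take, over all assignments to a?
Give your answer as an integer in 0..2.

0

Take a = 0:
a ⇒ a = 0 ⇒ 0 = 2
a ⇒ a = 0 ⇒ 0 = 2
(a ⇒ a) ⇔ (a ⇒ a) = 2 ⇔ 2 = 2
a ⇒ ((a ⇒ a) ⇔ (a ⇒ a)) = 0 ⇒ 2 = 2
¬(a ⇒ ((a ⇒ a) ⇔ (a ⇒ a))) = ¬2 = 0
No assignment yields a value below 0, so this is the minimum.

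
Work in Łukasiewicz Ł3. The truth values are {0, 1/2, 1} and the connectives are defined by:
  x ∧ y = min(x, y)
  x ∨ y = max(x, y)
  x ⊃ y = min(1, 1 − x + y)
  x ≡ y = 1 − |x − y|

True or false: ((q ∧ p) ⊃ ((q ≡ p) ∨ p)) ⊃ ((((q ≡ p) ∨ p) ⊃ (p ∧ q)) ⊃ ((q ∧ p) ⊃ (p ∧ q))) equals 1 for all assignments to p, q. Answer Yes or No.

Yes

p = 0, q = 0 ↦ 1
p = 0, q = 1/2 ↦ 1
p = 0, q = 1 ↦ 1
p = 1/2, q = 0 ↦ 1
p = 1/2, q = 1/2 ↦ 1
p = 1/2, q = 1 ↦ 1
p = 1, q = 0 ↦ 1
p = 1, q = 1/2 ↦ 1
p = 1, q = 1 ↦ 1
Every assignment gives a value ≥ 1.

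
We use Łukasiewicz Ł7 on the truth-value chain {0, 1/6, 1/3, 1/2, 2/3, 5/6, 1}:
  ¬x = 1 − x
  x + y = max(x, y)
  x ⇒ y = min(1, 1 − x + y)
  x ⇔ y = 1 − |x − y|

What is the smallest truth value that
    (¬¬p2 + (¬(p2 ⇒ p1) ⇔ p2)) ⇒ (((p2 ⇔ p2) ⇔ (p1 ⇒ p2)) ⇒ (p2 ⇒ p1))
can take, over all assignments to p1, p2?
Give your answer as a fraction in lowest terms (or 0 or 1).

0

Take p1 = 0, p2 = 1:
¬p2 = ¬1 = 0
¬¬p2 = ¬0 = 1
p2 ⇒ p1 = 1 ⇒ 0 = 0
¬(p2 ⇒ p1) = ¬0 = 1
¬(p2 ⇒ p1) ⇔ p2 = 1 ⇔ 1 = 1
¬¬p2 + (¬(p2 ⇒ p1) ⇔ p2) = 1 + 1 = 1
p2 ⇔ p2 = 1 ⇔ 1 = 1
p1 ⇒ p2 = 0 ⇒ 1 = 1
(p2 ⇔ p2) ⇔ (p1 ⇒ p2) = 1 ⇔ 1 = 1
p2 ⇒ p1 = 1 ⇒ 0 = 0
((p2 ⇔ p2) ⇔ (p1 ⇒ p2)) ⇒ (p2 ⇒ p1) = 1 ⇒ 0 = 0
(¬¬p2 + (¬(p2 ⇒ p1) ⇔ p2)) ⇒ (((p2 ⇔ p2) ⇔ (p1 ⇒ p2)) ⇒ (p2 ⇒ p1)) = 1 ⇒ 0 = 0
No assignment yields a value below 0, so this is the minimum.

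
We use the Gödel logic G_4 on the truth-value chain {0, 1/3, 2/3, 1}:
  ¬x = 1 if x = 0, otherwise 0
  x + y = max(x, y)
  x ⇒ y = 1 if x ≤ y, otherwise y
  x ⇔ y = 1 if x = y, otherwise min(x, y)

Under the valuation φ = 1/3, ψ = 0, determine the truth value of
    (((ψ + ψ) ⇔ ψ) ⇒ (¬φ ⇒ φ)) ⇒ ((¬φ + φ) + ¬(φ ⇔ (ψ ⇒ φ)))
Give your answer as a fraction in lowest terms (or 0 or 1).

1/3

ψ + ψ = 0 + 0 = 0
(ψ + ψ) ⇔ ψ = 0 ⇔ 0 = 1
¬φ = ¬1/3 = 0
¬φ ⇒ φ = 0 ⇒ 1/3 = 1
((ψ + ψ) ⇔ ψ) ⇒ (¬φ ⇒ φ) = 1 ⇒ 1 = 1
¬φ = ¬1/3 = 0
¬φ + φ = 0 + 1/3 = 1/3
ψ ⇒ φ = 0 ⇒ 1/3 = 1
φ ⇔ (ψ ⇒ φ) = 1/3 ⇔ 1 = 1/3
¬(φ ⇔ (ψ ⇒ φ)) = ¬1/3 = 0
(¬φ + φ) + ¬(φ ⇔ (ψ ⇒ φ)) = 1/3 + 0 = 1/3
(((ψ + ψ) ⇔ ψ) ⇒ (¬φ ⇒ φ)) ⇒ ((¬φ + φ) + ¬(φ ⇔ (ψ ⇒ φ))) = 1 ⇒ 1/3 = 1/3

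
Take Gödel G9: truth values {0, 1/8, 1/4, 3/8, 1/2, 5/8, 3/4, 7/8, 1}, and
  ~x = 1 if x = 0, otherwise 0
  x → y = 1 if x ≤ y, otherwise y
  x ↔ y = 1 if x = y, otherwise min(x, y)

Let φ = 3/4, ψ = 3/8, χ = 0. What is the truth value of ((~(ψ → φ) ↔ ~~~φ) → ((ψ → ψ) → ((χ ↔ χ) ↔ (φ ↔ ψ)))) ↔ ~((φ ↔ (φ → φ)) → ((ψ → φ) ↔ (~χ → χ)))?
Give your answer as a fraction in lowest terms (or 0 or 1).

3/8

ψ → φ = 3/8 → 3/4 = 1
~(ψ → φ) = ~1 = 0
~φ = ~3/4 = 0
~~φ = ~0 = 1
~~~φ = ~1 = 0
~(ψ → φ) ↔ ~~~φ = 0 ↔ 0 = 1
ψ → ψ = 3/8 → 3/8 = 1
χ ↔ χ = 0 ↔ 0 = 1
φ ↔ ψ = 3/4 ↔ 3/8 = 3/8
(χ ↔ χ) ↔ (φ ↔ ψ) = 1 ↔ 3/8 = 3/8
(ψ → ψ) → ((χ ↔ χ) ↔ (φ ↔ ψ)) = 1 → 3/8 = 3/8
(~(ψ → φ) ↔ ~~~φ) → ((ψ → ψ) → ((χ ↔ χ) ↔ (φ ↔ ψ))) = 1 → 3/8 = 3/8
φ → φ = 3/4 → 3/4 = 1
φ ↔ (φ → φ) = 3/4 ↔ 1 = 3/4
ψ → φ = 3/8 → 3/4 = 1
~χ = ~0 = 1
~χ → χ = 1 → 0 = 0
(ψ → φ) ↔ (~χ → χ) = 1 ↔ 0 = 0
(φ ↔ (φ → φ)) → ((ψ → φ) ↔ (~χ → χ)) = 3/4 → 0 = 0
~((φ ↔ (φ → φ)) → ((ψ → φ) ↔ (~χ → χ))) = ~0 = 1
((~(ψ → φ) ↔ ~~~φ) → ((ψ → ψ) → ((χ ↔ χ) ↔ (φ ↔ ψ)))) ↔ ~((φ ↔ (φ → φ)) → ((ψ → φ) ↔ (~χ → χ))) = 3/8 ↔ 1 = 3/8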